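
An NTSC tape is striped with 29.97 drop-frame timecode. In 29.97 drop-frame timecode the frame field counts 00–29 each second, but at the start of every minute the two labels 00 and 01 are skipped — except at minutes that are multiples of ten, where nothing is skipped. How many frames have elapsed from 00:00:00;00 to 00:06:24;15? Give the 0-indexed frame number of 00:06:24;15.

11523

Complete 10-minute blocks: 0, each 17982 frames → 0.
Remaining 6 whole minutes in the current block: 1800 + 5 × 1798 = 10790 frames.
Within the current minute: 24 × 30 + 15 − 2 = 733 (labels ;00/;01 skipped at this minute). Total = 0 + 10790 + 733 = 11523.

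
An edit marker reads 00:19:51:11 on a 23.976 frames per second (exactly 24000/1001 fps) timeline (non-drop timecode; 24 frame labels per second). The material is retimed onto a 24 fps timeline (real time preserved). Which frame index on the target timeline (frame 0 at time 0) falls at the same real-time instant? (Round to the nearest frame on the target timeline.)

frame 28624

Source frame index: (0×3600 + 19×60 + 51) × 24 + 11 = 28595.
Real time: 28595 / (24000/1001) = 5724719/4800 s.
Target frame: (5724719/4800) × (24) = 5724719/200 ≈ 28623.595 → 28624.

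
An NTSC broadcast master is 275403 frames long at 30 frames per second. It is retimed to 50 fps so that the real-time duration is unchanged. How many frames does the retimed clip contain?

Frames at target rate = 275403 × (50) / (30) = 459005.

459005 frames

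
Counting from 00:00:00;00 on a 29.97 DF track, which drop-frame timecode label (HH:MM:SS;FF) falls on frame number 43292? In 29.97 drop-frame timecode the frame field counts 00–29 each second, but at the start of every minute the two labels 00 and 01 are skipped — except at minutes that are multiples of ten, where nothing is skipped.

00:24:04;16

Ten DF minutes hold 17982 frames, so frame 43292 lies in block 2 (frames 35964–53945) with 7328 frames into that block.
The block's first minute is 1800 frames and the rest 1798 each; 7328 frames reaches minute 4, so 2 × 18 + 4 × 2 = 44 labels have been skipped so far.
Adding those back, label number 43292 + 44 = 43336 at 30 labels/s is 1444 s + 16 f = 0 h 24 min 4 s frame 16, i.e. 00:24:04;16.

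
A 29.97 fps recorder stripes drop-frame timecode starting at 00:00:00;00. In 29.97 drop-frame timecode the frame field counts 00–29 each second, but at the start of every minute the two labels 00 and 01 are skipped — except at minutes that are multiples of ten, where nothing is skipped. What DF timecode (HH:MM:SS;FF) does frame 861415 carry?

Ten DF minutes hold 17982 frames, so frame 861415 lies in block 47 (frames 845154–863135) with 16261 frames into that block.
The block's first minute is 1800 frames and the rest 1798 each; 16261 frames reaches minute 9, so 47 × 18 + 9 × 2 = 864 labels have been skipped so far.
Adding those back, label number 861415 + 864 = 862279 at 30 labels/s is 28742 s + 19 f = 7 h 59 min 2 s frame 19, i.e. 07:59:02;19.

07:59:02;19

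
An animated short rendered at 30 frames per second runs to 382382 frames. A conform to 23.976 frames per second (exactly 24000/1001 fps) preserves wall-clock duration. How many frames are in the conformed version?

305600 frames

Target frames = source frames × (target rate / source rate) = 382382 × (24000/1001)/(30) = 382382 × 800/1001 = 305600.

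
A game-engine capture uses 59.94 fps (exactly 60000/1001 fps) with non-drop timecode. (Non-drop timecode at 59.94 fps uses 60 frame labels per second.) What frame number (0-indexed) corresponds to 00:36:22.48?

130968

Total seconds to the label: (0 × 3600 + 36 × 60 + 22) = 2182.
Frame index = 2182 × 60 + 48 = 130968.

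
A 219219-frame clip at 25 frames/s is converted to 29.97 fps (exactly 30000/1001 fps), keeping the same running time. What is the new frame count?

262800 frames

Target frames = source frames × (target rate / source rate) = 219219 × (30000/1001)/(25) = 219219 × 1200/1001 = 262800.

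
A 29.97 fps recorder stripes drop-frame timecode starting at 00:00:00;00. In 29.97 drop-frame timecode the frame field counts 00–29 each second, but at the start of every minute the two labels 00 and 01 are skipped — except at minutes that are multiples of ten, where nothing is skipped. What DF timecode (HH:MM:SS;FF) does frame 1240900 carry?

11:30:04;22

Ten DF minutes hold 17982 frames, so frame 1240900 lies in block 69 (frames 1240758–1258739) with 142 frames into that block.
The block's first minute is 1800 frames and the rest 1798 each; 142 frames reaches minute 0, so 69 × 18 + 0 × 2 = 1242 labels have been skipped so far.
Adding those back, label number 1240900 + 1242 = 1242142 at 30 labels/s is 41404 s + 22 f = 11 h 30 min 4 s frame 22, i.e. 11:30:04;22.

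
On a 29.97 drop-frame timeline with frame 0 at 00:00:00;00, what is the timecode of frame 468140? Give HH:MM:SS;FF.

04:20:20;08

Ten DF minutes hold 17982 frames, so frame 468140 lies in block 26 (frames 467532–485513) with 608 frames into that block.
The block's first minute is 1800 frames and the rest 1798 each; 608 frames reaches minute 0, so 26 × 18 + 0 × 2 = 468 labels have been skipped so far.
Adding those back, label number 468140 + 468 = 468608 at 30 labels/s is 15620 s + 8 f = 4 h 20 min 20 s frame 8, i.e. 04:20:20;08.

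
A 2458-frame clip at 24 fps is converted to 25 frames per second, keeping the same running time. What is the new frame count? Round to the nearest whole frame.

2560 frames

Frames at target rate = 2458 × (25) / (24) = 30725/12 ≈ 2560.417.
Nearest whole frame: 2560.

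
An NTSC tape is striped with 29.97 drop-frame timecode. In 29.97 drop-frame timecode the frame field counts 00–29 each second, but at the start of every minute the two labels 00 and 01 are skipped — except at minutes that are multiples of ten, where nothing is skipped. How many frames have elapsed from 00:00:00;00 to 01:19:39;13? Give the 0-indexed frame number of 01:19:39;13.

143239

As if non-drop at 30 labels/s: (1 × 3600 + 19 × 60 + 39) × 30 + 13 = 143383.
Minute boundaries passed: 79; those not divisible by 10: 79 − 7 = 72; dropped labels = 2 × 72 = 144.
Actual frame index = 143383 − 144 = 143239.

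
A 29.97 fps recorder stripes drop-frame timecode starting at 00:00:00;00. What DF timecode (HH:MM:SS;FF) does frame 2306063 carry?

21:22:25;21

Ten DF minutes hold 17982 frames, so frame 2306063 lies in block 128 (frames 2301696–2319677) with 4367 frames into that block.
The block's first minute is 1800 frames and the rest 1798 each; 4367 frames reaches minute 2, so 128 × 18 + 2 × 2 = 2308 labels have been skipped so far.
Adding those back, label number 2306063 + 2308 = 2308371 at 30 labels/s is 76945 s + 21 f = 21 h 22 min 25 s frame 21, i.e. 21:22:25;21.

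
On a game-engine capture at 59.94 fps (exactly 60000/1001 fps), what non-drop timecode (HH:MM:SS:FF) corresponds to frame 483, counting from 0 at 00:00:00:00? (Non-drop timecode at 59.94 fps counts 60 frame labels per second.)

483 ÷ 60 = 8 full seconds, remainder 3 frames.
8 s = 0 h 0 min 8 s.
Timecode: 00:00:08:03.

00:00:08:03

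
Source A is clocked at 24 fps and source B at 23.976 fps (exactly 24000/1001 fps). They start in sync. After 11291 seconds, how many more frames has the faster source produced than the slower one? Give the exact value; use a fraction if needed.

A emits 24 × 11291 = 270984 frames; B emits 24000/1001 × 11291 = 38712000/143.
Difference = 38712/143 frames (≈ 270.7133); B is behind A.

38712/143 frames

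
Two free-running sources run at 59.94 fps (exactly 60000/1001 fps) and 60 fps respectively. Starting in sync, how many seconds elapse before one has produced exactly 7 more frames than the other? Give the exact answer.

The gap grows by |60 − 60000/1001| = 60/1001 frames per second.
Time for a 7-frame gap: 7 ÷ (60/1001) = 7007/60 s.

7007/60 seconds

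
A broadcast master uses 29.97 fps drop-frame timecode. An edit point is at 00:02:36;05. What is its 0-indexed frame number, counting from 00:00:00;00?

4681

Complete 10-minute blocks: 0, each 17982 frames → 0.
Remaining 2 whole minutes in the current block: 1800 + 1 × 1798 = 3598 frames.
Within the current minute: 36 × 30 + 5 − 2 = 1083 (labels ;00/;01 skipped at this minute). Total = 0 + 3598 + 1083 = 4681.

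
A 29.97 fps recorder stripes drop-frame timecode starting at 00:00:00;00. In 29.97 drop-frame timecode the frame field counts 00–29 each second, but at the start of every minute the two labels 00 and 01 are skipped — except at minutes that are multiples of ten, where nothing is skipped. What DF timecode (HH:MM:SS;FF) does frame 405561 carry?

Each 10-minute DF block holds 10 × 60 × 30 − 9 × 2 = 17982 frames. 405561 ÷ 17982 → 22 full blocks, remainder 9957.
Within the partial block the first minute is 1800 frames and each further minute 1798, so 5 further minute boundaries passed. Total skipped labels = 18 × 22 + 2 × 5 = 406.
Non-drop label index = 405561 + 406 = 405967; at 30 labels/s that is 03:45:32:07, i.e. DF 03:45:32;07.

03:45:32;07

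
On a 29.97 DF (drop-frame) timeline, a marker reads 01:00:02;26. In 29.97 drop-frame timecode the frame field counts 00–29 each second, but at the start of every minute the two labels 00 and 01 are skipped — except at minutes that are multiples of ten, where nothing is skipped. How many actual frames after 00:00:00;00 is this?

Complete 10-minute blocks: 6, each 17982 frames → 107892.
Remaining 0 whole minutes in the current block: 0 frames.
Within the current minute: 2 × 30 + 26 = 86. Total = 107892 + 0 + 86 = 107978.

107978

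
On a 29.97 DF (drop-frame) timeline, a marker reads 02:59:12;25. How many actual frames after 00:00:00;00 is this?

322261

Complete 10-minute blocks: 17, each 17982 frames → 305694.
Remaining 9 whole minutes in the current block: 1800 + 8 × 1798 = 16184 frames.
Within the current minute: 12 × 30 + 25 − 2 = 383 (labels ;00/;01 skipped at this minute). Total = 305694 + 16184 + 383 = 322261.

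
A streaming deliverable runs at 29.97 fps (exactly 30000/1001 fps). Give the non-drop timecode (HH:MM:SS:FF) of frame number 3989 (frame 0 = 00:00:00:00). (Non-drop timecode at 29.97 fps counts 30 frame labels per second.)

00:02:12:29

3989 ÷ 30 = 132 full seconds, remainder 29 frames.
132 s = 0 h 2 min 12 s.
Timecode: 00:02:12:29.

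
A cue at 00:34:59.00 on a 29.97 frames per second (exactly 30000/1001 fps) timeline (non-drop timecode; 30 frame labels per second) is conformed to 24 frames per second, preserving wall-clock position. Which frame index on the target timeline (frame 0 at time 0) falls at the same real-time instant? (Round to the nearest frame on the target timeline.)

frame 50426

Source frame index: (0×3600 + 34×60 + 59) × 30 + 0 = 62970.
Real time: 62970 / (30000/1001) = 2101099/1000 s.
Target frame: (2101099/1000) × (24) = 6303297/125 ≈ 50426.376 → 50426.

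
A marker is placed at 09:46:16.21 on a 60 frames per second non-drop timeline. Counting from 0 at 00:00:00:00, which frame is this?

frame 2110581

Total seconds to the label: (9 × 3600 + 46 × 60 + 16) = 35176.
Frame index = 35176 × 60 + 21 = 2110581.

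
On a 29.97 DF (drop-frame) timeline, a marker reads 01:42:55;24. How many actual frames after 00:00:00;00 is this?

Complete 10-minute blocks: 10, each 17982 frames → 179820.
Remaining 2 whole minutes in the current block: 1800 + 1 × 1798 = 3598 frames.
Within the current minute: 55 × 30 + 24 − 2 = 1672 (labels ;00/;01 skipped at this minute). Total = 179820 + 3598 + 1672 = 185090.

185090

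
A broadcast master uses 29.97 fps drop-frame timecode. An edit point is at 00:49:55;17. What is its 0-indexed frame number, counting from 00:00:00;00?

89777

As if non-drop at 30 labels/s: (0 × 3600 + 49 × 60 + 55) × 30 + 17 = 89867.
Minute boundaries passed: 49; those not divisible by 10: 49 − 4 = 45; dropped labels = 2 × 45 = 90.
Actual frame index = 89867 − 90 = 89777.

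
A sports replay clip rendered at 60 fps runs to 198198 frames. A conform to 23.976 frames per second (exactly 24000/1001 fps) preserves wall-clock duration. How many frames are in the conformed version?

79200 frames

Target frames = source frames × (target rate / source rate) = 198198 × (24000/1001)/(60) = 198198 × 400/1001 = 79200.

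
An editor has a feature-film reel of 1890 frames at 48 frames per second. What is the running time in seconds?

Running time = 1890 / (48) = 39.375 s.

39.375 seconds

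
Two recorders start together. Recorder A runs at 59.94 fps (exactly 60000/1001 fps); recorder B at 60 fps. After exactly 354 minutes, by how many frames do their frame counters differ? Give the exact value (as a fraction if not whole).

354 min = 21240 s.
A emits 60000/1001 × 21240 = 1274400000/1001 frames; B emits 60 × 21240 = 1274400.
Difference = 1274400/1001 frames (≈ 1273.1269); B is ahead of A.

1274400/1001 frames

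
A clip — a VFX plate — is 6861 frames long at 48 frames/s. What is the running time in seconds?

Running time = 6861 / (48) = 142.9375 s.

142.9375 seconds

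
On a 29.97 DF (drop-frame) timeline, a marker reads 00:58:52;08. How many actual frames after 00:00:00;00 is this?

Complete 10-minute blocks: 5, each 17982 frames → 89910.
Remaining 8 whole minutes in the current block: 1800 + 7 × 1798 = 14386 frames.
Within the current minute: 52 × 30 + 8 − 2 = 1566 (labels ;00/;01 skipped at this minute). Total = 89910 + 14386 + 1566 = 105862.

105862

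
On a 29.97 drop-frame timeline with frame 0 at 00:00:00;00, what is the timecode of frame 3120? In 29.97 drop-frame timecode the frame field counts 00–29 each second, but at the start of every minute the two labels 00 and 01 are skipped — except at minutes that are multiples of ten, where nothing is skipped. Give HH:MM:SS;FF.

00:01:44;02

Ten DF minutes hold 17982 frames, so frame 3120 lies in block 0 (frames 0–17981) with 3120 frames into that block.
The block's first minute is 1800 frames and the rest 1798 each; 3120 frames reaches minute 1, so 0 × 18 + 1 × 2 = 2 labels have been skipped so far.
Adding those back, label number 3120 + 2 = 3122 at 30 labels/s is 104 s + 2 f = 0 h 1 min 44 s frame 2, i.e. 00:01:44;02.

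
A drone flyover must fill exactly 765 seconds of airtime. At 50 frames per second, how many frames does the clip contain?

Frames = 765 × 50 = 38250.

38250 frames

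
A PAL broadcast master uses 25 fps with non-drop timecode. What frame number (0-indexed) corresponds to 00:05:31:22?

Total seconds to the label: (0 × 3600 + 5 × 60 + 31) = 331.
Frame index = 331 × 25 + 22 = 8297.

8297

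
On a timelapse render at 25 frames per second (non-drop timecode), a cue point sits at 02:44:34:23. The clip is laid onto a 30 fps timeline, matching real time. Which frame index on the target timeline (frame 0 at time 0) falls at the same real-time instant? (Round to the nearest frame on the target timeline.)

Source frame index: (2×3600 + 44×60 + 34) × 25 + 23 = 246873.
Real time: 246873 / (25) = 246873/25 s.
Target frame: (246873/25) × (30) = 1481238/5 ≈ 296247.600 → 296248.

frame 296248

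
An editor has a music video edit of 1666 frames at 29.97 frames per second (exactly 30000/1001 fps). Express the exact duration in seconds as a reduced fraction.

833833/15000 seconds

Running time = 1666 ÷ (30000/1001) = 1666 × 1001/30000 = 833833/15000 s.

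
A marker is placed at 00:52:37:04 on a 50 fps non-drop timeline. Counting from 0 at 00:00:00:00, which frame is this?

frame 157854

Total seconds to the label: (0 × 3600 + 52 × 60 + 37) = 3157.
Frame index = 3157 × 50 + 4 = 157854.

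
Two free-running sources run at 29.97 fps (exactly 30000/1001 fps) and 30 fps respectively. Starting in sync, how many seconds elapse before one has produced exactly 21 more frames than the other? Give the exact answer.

The gap grows by |30 − 30000/1001| = 30/1001 frames per second.
Time for a 21-frame gap: 21 ÷ (30/1001) = 700.7 s.

700.7 seconds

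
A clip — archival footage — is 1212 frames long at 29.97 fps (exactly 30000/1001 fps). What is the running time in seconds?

Running time = 1212 / (30000/1001) = 40.4404 s.

40.4404 seconds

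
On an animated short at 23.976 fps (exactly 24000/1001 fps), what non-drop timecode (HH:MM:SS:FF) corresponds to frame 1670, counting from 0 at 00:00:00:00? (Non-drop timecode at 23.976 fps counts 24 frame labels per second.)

00:01:09:14

1670 ÷ 24 = 69 full seconds, remainder 14 frames.
69 s = 0 h 1 min 9 s.
Timecode: 00:01:09:14.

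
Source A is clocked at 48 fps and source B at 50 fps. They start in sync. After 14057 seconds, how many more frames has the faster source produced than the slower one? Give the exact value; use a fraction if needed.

A emits 48 × 14057 = 674736 frames; B emits 50 × 14057 = 702850.
Difference = 28114 frames; B is ahead of A.

28114 frames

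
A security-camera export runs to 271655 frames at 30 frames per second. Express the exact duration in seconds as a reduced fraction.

54331/6 seconds

Running time = 271655 ÷ (30) = 271655 × 1/30 = 54331/6 s.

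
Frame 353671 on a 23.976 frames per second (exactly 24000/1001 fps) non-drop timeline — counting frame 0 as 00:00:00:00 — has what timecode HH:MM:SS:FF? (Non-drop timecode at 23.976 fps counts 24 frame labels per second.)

04:05:36:07

353671 ÷ 24 = 14736 full seconds, remainder 7 frames.
14736 s = 4 h 5 min 36 s.
Timecode: 04:05:36:07.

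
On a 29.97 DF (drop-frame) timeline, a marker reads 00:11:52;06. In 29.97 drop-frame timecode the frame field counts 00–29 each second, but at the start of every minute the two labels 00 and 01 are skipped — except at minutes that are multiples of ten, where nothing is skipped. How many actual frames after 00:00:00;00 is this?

As if non-drop at 30 labels/s: (0 × 3600 + 11 × 60 + 52) × 30 + 6 = 21366.
Minute boundaries passed: 11; those not divisible by 10: 11 − 1 = 10; dropped labels = 2 × 10 = 20.
Actual frame index = 21366 − 20 = 21346.

21346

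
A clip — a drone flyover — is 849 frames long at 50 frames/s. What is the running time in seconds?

Running time = 849 / (50) = 16.98 s.

16.98 seconds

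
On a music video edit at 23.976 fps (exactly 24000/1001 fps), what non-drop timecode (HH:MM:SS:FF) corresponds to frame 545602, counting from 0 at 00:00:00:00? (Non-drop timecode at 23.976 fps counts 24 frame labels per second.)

06:18:53:10

545602 ÷ 24 = 22733 full seconds, remainder 10 frames.
22733 s = 6 h 18 min 53 s.
Timecode: 06:18:53:10.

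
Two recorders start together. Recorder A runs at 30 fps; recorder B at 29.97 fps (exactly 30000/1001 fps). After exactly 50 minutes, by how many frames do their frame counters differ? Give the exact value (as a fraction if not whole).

90000/1001 frames

50 min = 3000 s.
A emits 30 × 3000 = 90000 frames; B emits 30000/1001 × 3000 = 90000000/1001.
Difference = 90000/1001 frames (≈ 89.9101); B is behind A.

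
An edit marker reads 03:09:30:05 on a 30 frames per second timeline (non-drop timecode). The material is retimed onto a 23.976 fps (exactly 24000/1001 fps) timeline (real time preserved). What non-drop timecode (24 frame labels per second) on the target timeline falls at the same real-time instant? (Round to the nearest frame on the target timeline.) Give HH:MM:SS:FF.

03:09:18:19

Source frame index: (3×3600 + 9×60 + 30) × 30 + 5 = 341105.
Real time: 341105 / (30) = 68221/6 s.
Target frame: (68221/6) × (24000/1001) = 272884000/1001 ≈ 272611.389 → 272611.
At 24 labels/s: frame 272611 → 03:09:18:19.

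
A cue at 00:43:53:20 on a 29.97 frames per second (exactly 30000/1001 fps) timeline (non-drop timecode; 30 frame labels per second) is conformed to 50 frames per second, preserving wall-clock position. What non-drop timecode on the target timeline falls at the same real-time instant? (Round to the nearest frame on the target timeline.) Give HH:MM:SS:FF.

Source frame index: (0×3600 + 43×60 + 53) × 30 + 20 = 79010.
Real time: 79010 / (30000/1001) = 7908901/3000 s.
Target frame: (7908901/3000) × (50) = 7908901/60 ≈ 131815.017 → 131815.
At 50 labels/s: frame 131815 → 00:43:56:15.

00:43:56:15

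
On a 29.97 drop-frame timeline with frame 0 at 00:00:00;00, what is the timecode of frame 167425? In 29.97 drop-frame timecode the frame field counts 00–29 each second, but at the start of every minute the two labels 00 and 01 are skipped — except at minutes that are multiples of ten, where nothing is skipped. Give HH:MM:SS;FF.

01:33:06;13

Ten DF minutes hold 17982 frames, so frame 167425 lies in block 9 (frames 161838–179819) with 5587 frames into that block.
The block's first minute is 1800 frames and the rest 1798 each; 5587 frames reaches minute 3, so 9 × 18 + 3 × 2 = 168 labels have been skipped so far.
Adding those back, label number 167425 + 168 = 167593 at 30 labels/s is 5586 s + 13 f = 1 h 33 min 6 s frame 13, i.e. 01:33:06;13.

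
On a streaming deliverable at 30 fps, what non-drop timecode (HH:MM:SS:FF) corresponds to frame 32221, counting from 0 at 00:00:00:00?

00:17:54:01

32221 ÷ 30 = 1074 full seconds, remainder 1 frame.
1074 s = 0 h 17 min 54 s.
Timecode: 00:17:54:01.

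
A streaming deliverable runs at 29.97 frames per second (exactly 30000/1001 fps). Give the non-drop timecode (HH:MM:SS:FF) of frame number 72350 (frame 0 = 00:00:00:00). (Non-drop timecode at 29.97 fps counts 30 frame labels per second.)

72350 ÷ 30 = 2411 full seconds, remainder 20 frames.
2411 s = 0 h 40 min 11 s.
Timecode: 00:40:11:20.

00:40:11:20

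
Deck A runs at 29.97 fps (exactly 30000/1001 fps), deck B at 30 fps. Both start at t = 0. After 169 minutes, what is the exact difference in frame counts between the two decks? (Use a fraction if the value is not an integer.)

23400/77 frames

169 min = 10140 s.
A emits 30000/1001 × 10140 = 23400000/77 frames; B emits 30 × 10140 = 304200.
Difference = 23400/77 frames (≈ 303.8961); B is ahead of A.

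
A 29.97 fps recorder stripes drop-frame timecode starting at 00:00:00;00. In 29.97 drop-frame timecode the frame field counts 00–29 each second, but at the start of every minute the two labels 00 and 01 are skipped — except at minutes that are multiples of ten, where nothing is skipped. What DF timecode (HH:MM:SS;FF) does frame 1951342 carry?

Ten DF minutes hold 17982 frames, so frame 1951342 lies in block 108 (frames 1942056–1960037) with 9286 frames into that block.
The block's first minute is 1800 frames and the rest 1798 each; 9286 frames reaches minute 5, so 108 × 18 + 5 × 2 = 1954 labels have been skipped so far.
Adding those back, label number 1951342 + 1954 = 1953296 at 30 labels/s is 65109 s + 26 f = 18 h 5 min 9 s frame 26, i.e. 18:05:09;26.

18:05:09;26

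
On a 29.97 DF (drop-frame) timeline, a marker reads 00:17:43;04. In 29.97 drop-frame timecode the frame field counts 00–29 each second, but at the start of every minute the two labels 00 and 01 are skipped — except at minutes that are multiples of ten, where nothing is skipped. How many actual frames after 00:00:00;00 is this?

As if non-drop at 30 labels/s: (0 × 3600 + 17 × 60 + 43) × 30 + 4 = 31894.
Minute boundaries passed: 17; those not divisible by 10: 17 − 1 = 16; dropped labels = 2 × 16 = 32.
Actual frame index = 31894 − 32 = 31862.

31862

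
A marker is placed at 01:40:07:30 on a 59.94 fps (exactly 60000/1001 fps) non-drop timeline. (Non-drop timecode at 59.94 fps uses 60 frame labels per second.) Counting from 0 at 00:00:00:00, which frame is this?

Total seconds to the label: (1 × 3600 + 40 × 60 + 7) = 6007.
Frame index = 6007 × 60 + 30 = 360450.

360450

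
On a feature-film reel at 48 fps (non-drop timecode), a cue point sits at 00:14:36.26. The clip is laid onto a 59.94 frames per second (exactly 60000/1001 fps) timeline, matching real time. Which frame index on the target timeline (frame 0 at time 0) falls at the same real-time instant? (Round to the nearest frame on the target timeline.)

frame 52540

Source frame index: (0×3600 + 14×60 + 36) × 48 + 26 = 42074.
Real time: 42074 / (48) = 21037/24 s.
Target frame: (21037/24) × (60000/1001) = 52592500/1001 ≈ 52539.960 → 52540.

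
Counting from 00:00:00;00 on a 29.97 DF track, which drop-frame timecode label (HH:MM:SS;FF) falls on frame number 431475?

03:59:56;27

Each 10-minute DF block holds 10 × 60 × 30 − 9 × 2 = 17982 frames. 431475 ÷ 17982 → 23 full blocks, remainder 17889.
Within the partial block the first minute is 1800 frames and each further minute 1798, so 9 further minute boundaries passed. Total skipped labels = 18 × 23 + 2 × 9 = 432.
Non-drop label index = 431475 + 432 = 431907; at 30 labels/s that is 03:59:56:27, i.e. DF 03:59:56;27.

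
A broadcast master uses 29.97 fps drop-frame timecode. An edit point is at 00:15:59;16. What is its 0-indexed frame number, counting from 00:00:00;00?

As if non-drop at 30 labels/s: (0 × 3600 + 15 × 60 + 59) × 30 + 16 = 28786.
Minute boundaries passed: 15; those not divisible by 10: 15 − 1 = 14; dropped labels = 2 × 14 = 28.
Actual frame index = 28786 − 28 = 28758.

28758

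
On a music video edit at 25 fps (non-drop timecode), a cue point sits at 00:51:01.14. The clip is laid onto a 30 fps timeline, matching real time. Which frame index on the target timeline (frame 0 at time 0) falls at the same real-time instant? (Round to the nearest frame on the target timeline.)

frame 91847

Source frame index: (0×3600 + 51×60 + 1) × 25 + 14 = 76539.
Real time: 76539 / (25) = 76539/25 s.
Target frame: (76539/25) × (30) = 459234/5 ≈ 91846.800 → 91847.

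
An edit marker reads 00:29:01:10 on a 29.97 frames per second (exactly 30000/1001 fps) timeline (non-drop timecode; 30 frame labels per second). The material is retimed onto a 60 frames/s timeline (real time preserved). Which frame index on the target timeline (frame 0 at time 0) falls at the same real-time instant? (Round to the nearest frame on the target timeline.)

Source frame index: (0×3600 + 29×60 + 1) × 30 + 10 = 52240.
Real time: 52240 / (30000/1001) = 653653/375 s.
Target frame: (653653/375) × (60) = 2614612/25 ≈ 104584.480 → 104584.

frame 104584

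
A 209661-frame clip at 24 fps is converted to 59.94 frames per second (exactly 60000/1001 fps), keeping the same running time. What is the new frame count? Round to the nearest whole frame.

Frames at target rate = 209661 × (60000/1001) / (24) = 524152500/1001 ≈ 523628.871.
Nearest whole frame: 523629.

523629 frames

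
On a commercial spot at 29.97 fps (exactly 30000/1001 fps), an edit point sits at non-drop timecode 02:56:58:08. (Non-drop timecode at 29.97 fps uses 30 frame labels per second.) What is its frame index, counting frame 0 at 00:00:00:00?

Total seconds to the label: (2 × 3600 + 56 × 60 + 58) = 10618.
Frame index = 10618 × 30 + 8 = 318548.

318548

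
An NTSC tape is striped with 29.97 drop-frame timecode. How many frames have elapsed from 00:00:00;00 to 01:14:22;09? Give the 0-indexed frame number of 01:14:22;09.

Complete 10-minute blocks: 7, each 17982 frames → 125874.
Remaining 4 whole minutes in the current block: 1800 + 3 × 1798 = 7194 frames.
Within the current minute: 22 × 30 + 9 − 2 = 667 (labels ;00/;01 skipped at this minute). Total = 125874 + 7194 + 667 = 133735.

133735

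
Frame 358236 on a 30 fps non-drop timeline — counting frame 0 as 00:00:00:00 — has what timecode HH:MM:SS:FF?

358236 ÷ 30 = 11941 full seconds, remainder 6 frames.
11941 s = 3 h 19 min 1 s.
Timecode: 03:19:01:06.

03:19:01:06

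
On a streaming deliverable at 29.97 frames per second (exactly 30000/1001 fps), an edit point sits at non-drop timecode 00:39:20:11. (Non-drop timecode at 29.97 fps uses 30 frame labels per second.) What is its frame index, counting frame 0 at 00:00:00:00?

frame 70811

Total seconds to the label: (0 × 3600 + 39 × 60 + 20) = 2360.
Frame index = 2360 × 30 + 11 = 70811.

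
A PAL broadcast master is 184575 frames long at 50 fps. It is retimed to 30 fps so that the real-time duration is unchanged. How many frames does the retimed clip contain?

Frames at target rate = 184575 × (30) / (50) = 110745.

110745 frames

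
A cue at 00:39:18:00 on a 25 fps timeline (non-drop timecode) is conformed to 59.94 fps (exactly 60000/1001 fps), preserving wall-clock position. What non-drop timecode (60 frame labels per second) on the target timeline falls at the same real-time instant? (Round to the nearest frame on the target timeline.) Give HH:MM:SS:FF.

Source frame index: (0×3600 + 39×60 + 18) × 25 + 0 = 58950.
Real time: 58950 / (25) = 2358 s.
Target frame: (2358) × (60000/1001) = 141480000/1001 ≈ 141338.661 → 141339.
At 60 labels/s: frame 141339 → 00:39:15:39.

00:39:15:39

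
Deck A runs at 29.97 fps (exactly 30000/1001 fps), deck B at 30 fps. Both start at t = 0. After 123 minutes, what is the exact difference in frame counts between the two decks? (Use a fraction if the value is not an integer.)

123 min = 7380 s.
A emits 30000/1001 × 7380 = 221400000/1001 frames; B emits 30 × 7380 = 221400.
Difference = 221400/1001 frames (≈ 221.1788); B is ahead of A.

221400/1001 frames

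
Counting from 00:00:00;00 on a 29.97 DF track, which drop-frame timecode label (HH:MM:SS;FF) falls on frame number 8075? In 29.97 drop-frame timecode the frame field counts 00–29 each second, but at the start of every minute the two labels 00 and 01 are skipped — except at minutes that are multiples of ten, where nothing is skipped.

Each 10-minute DF block holds 10 × 60 × 30 − 9 × 2 = 17982 frames. 8075 ÷ 17982 → 0 full blocks, remainder 8075.
Within the partial block the first minute is 1800 frames and each further minute 1798, so 4 further minute boundaries passed. Total skipped labels = 18 × 0 + 2 × 4 = 8.
Non-drop label index = 8075 + 8 = 8083; at 30 labels/s that is 00:04:29:13, i.e. DF 00:04:29;13.

00:04:29;13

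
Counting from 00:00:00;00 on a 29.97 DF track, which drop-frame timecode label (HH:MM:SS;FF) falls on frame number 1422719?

13:11:11;13

Ten DF minutes hold 17982 frames, so frame 1422719 lies in block 79 (frames 1420578–1438559) with 2141 frames into that block.
The block's first minute is 1800 frames and the rest 1798 each; 2141 frames reaches minute 1, so 79 × 18 + 1 × 2 = 1424 labels have been skipped so far.
Adding those back, label number 1422719 + 1424 = 1424143 at 30 labels/s is 47471 s + 13 f = 13 h 11 min 11 s frame 13, i.e. 13:11:11;13.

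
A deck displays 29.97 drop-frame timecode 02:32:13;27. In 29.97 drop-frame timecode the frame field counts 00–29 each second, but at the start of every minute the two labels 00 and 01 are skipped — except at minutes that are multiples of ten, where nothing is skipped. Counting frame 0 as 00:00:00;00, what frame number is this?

273743

Complete 10-minute blocks: 15, each 17982 frames → 269730.
Remaining 2 whole minutes in the current block: 1800 + 1 × 1798 = 3598 frames.
Within the current minute: 13 × 30 + 27 − 2 = 415 (labels ;00/;01 skipped at this minute). Total = 269730 + 3598 + 415 = 273743.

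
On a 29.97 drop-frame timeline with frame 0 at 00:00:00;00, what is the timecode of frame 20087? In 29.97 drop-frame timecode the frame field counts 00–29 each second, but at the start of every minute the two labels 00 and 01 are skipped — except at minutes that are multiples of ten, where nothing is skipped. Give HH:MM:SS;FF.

00:11:10;07

Each 10-minute DF block holds 10 × 60 × 30 − 9 × 2 = 17982 frames. 20087 ÷ 17982 → 1 full block, remainder 2105.
Within the partial block the first minute is 1800 frames and each further minute 1798, so 1 further minute boundary passed. Total skipped labels = 18 × 1 + 2 × 1 = 20.
Non-drop label index = 20087 + 20 = 20107; at 30 labels/s that is 00:11:10:07, i.e. DF 00:11:10;07.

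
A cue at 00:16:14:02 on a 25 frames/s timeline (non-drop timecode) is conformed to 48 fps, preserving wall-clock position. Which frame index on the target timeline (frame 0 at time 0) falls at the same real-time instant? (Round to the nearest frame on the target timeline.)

frame 46756

Source frame index: (0×3600 + 16×60 + 14) × 25 + 2 = 24352.
Real time: 24352 / (25) = 24352/25 s.
Target frame: (24352/25) × (48) = 1168896/25 ≈ 46755.840 → 46756.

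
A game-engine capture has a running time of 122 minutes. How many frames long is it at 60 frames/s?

122 min = 7320 s.
Frames = 7320 × 60 = 439200.

439200 frames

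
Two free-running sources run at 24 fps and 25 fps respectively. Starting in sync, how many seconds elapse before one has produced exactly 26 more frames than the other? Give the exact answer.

The gap grows by |25 − 24| = 1 frame per second.
Time for a 26-frame gap: 26 ÷ (1) = 26 s.

26 seconds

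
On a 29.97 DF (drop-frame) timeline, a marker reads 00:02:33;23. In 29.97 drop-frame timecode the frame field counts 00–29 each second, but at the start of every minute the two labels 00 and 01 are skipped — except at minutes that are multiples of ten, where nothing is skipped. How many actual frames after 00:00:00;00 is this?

As if non-drop at 30 labels/s: (0 × 3600 + 2 × 60 + 33) × 30 + 23 = 4613.
Minute boundaries passed: 2; those not divisible by 10: 2 − 0 = 2; dropped labels = 2 × 2 = 4.
Actual frame index = 4613 − 4 = 4609.

4609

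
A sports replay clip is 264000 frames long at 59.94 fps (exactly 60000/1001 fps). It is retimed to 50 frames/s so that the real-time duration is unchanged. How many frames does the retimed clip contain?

220220 frames

Target frames = source frames × (target rate / source rate) = 264000 × (50)/(60000/1001) = 264000 × 1001/1200 = 220220.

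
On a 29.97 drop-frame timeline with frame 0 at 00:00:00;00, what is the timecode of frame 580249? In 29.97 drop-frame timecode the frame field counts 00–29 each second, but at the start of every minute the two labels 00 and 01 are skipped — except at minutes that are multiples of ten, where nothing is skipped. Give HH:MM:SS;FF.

Each 10-minute DF block holds 10 × 60 × 30 − 9 × 2 = 17982 frames. 580249 ÷ 17982 → 32 full blocks, remainder 4825.
Within the partial block the first minute is 1800 frames and each further minute 1798, so 2 further minute boundaries passed. Total skipped labels = 18 × 32 + 2 × 2 = 580.
Non-drop label index = 580249 + 580 = 580829; at 30 labels/s that is 05:22:40:29, i.e. DF 05:22:40;29.

05:22:40;29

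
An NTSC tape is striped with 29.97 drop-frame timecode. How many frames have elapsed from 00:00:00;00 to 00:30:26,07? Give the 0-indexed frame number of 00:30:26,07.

As if non-drop at 30 labels/s: (0 × 3600 + 30 × 60 + 26) × 30 + 7 = 54787.
Minute boundaries passed: 30; those not divisible by 10: 30 − 3 = 27; dropped labels = 2 × 27 = 54.
Actual frame index = 54787 − 54 = 54733.

54733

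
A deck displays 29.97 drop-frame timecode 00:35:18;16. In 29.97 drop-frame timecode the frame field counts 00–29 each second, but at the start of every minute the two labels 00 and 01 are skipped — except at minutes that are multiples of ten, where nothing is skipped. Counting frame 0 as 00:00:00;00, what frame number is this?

As if non-drop at 30 labels/s: (0 × 3600 + 35 × 60 + 18) × 30 + 16 = 63556.
Minute boundaries passed: 35; those not divisible by 10: 35 − 3 = 32; dropped labels = 2 × 32 = 64.
Actual frame index = 63556 − 64 = 63492.

63492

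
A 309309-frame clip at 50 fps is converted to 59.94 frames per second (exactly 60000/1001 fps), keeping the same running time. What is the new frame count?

Target frames = source frames × (target rate / source rate) = 309309 × (60000/1001)/(50) = 309309 × 1200/1001 = 370800.

370800 frames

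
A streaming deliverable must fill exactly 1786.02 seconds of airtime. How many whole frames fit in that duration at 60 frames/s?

107161 frames

Frames = 1786.02 × 60 = 535806/5 ≈ 107161.2000.
Complete frames: 107161.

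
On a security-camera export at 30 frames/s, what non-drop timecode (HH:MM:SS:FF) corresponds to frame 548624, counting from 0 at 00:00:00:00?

548624 ÷ 30 = 18287 full seconds, remainder 14 frames.
18287 s = 5 h 4 min 47 s.
Timecode: 05:04:47:14.

05:04:47:14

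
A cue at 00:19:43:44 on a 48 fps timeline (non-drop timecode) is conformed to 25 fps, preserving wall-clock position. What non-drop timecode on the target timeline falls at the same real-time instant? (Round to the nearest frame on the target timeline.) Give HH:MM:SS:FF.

00:19:43:23

Source frame index: (0×3600 + 19×60 + 43) × 48 + 44 = 56828.
Real time: 56828 / (48) = 14207/12 s.
Target frame: (14207/12) × (25) = 355175/12 ≈ 29597.917 → 29598.
At 25 labels/s: frame 29598 → 00:19:43:23.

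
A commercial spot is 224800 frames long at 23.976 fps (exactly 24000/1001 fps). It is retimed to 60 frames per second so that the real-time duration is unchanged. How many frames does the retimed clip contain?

Target frames = source frames × (target rate / source rate) = 224800 × (60)/(24000/1001) = 224800 × 1001/400 = 562562.

562562 frames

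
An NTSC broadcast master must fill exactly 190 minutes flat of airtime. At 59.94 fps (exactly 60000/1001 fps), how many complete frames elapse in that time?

190 min = 11400 s.
Frames = 11400 × 60000/1001 = 684000000/1001 ≈ 683316.6833.
Complete frames: 683316.

683316 frames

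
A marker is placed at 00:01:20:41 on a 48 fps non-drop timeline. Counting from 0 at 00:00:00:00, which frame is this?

3881

Total seconds to the label: (0 × 3600 + 1 × 60 + 20) = 80.
Frame index = 80 × 48 + 41 = 3881.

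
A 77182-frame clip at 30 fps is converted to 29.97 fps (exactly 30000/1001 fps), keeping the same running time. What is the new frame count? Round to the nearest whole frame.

77105 frames

Frames at target rate = 77182 × (30000/1001) / (30) = 11026000/143 ≈ 77104.895.
Nearest whole frame: 77105.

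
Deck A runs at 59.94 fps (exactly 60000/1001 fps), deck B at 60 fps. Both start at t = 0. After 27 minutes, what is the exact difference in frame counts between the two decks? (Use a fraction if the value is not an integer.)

97200/1001 frames

27 min = 1620 s.
A emits 60000/1001 × 1620 = 97200000/1001 frames; B emits 60 × 1620 = 97200.
Difference = 97200/1001 frames (≈ 97.1029); B is ahead of A.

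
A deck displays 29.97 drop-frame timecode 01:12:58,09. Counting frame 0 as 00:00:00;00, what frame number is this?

As if non-drop at 30 labels/s: (1 × 3600 + 12 × 60 + 58) × 30 + 9 = 131349.
Minute boundaries passed: 72; those not divisible by 10: 72 − 7 = 65; dropped labels = 2 × 65 = 130.
Actual frame index = 131349 − 130 = 131219.

131219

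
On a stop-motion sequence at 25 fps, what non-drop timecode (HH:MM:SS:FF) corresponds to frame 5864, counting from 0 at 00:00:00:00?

5864 ÷ 25 = 234 full seconds, remainder 14 frames.
234 s = 0 h 3 min 54 s.
Timecode: 00:03:54:14.

00:03:54:14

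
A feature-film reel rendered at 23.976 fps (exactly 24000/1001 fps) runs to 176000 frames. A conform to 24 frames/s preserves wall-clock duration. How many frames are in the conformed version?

176176 frames

Target frames = source frames × (target rate / source rate) = 176000 × (24)/(24000/1001) = 176000 × 1001/1000 = 176176.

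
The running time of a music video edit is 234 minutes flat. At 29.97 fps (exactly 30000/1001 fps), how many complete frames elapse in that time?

234 min = 14040 s.
Frames = 14040 × 30000/1001 = 32400000/77 ≈ 420779.2208.
Complete frames: 420779.

420779 frames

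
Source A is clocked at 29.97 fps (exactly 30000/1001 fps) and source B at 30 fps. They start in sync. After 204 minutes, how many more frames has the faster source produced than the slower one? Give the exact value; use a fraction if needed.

367200/1001 frames

204 min = 12240 s.
A emits 30000/1001 × 12240 = 367200000/1001 frames; B emits 30 × 12240 = 367200.
Difference = 367200/1001 frames (≈ 366.8332); B is ahead of A.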